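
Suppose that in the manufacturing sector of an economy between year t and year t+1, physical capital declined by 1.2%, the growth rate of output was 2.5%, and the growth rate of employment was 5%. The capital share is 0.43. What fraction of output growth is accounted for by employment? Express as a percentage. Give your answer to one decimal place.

Labor's share = 1 − 0.43 = 0.57.
Employment contributed 0.57 × 5 = 2.85 pp.
Share of growth = 2.85 / 2.5 × 100 = 114%.

114.0%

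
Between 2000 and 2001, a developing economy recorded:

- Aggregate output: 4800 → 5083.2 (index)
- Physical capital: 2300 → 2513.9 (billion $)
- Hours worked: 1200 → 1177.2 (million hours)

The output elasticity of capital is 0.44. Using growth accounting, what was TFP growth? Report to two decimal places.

2.87%

Aggregate output growth = (5083.2 − 4800) / 4800 = 5.9%.
Physical capital growth = (2513.9 − 2300) / 2300 = 9.3%.
Hours worked growth = (1177.2 − 1200) / 1200 = -1.9%.
Labor's share = 1 − 0.44 = 0.56.
Physical capital: 0.44 × 9.3 = 4.092 pp.
Hours worked: 0.56 × (-1.9) = -1.064 pp.
TFP growth = 5.9 − 3.028 = 2.872%.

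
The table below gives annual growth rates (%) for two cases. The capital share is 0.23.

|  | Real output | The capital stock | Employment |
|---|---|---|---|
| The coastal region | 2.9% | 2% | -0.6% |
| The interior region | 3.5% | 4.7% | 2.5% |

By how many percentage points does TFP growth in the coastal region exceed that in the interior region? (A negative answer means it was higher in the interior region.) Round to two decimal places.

Labor's share = 1 − 0.23 = 0.77.
The coastal region: TFP = 2.9 − 0.46 + 0.462 = 2.902%.
The interior region: TFP = 3.5 − 1.081 − 1.925 = 0.494%.
Difference = 2.902 − (0.494) = 2.408 pp.

2.41 percentage points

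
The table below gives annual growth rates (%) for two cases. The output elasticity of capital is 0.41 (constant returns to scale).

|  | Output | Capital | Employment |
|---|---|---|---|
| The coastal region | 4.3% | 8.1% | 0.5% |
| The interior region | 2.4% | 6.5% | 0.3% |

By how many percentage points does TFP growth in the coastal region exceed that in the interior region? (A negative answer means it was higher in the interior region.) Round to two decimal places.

1.13 percentage points

Labor's share = 1 − 0.41 = 0.59.
The coastal region: TFP = 4.3 − 3.321 − 0.295 = 0.684%.
The interior region: TFP = 2.4 − 2.665 − 0.177 = -0.442%.
Difference = 0.684 − (-0.442) = 1.126 pp.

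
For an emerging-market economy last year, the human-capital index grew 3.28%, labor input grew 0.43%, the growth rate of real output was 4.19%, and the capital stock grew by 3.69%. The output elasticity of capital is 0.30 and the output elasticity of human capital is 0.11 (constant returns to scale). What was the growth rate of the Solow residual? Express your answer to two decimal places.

2.47%

Labor's share = 1 − 0.3 − 0.11 = 0.59.
The capital stock: 0.3 × 3.69 = 1.107 pp.
The human-capital index: 0.11 × 3.28 = 0.3608 pp.
Labor input: 0.59 × 0.43 = 0.2537 pp.
TFP growth = 4.19 − 1.7215 = 2.4685%.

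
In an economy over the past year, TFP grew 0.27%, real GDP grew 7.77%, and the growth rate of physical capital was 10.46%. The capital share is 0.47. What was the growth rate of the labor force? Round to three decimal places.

The labor force grew 4.875%.

Labor's share = 1 − 0.47 = 0.53.
gY = gA + 0.47×10.46 + 0.53×g.
0.53×g = 7.77 − 0.27 − 4.9162 = 2.5838.
g = 2.5838 / 0.53 = 4.87509%.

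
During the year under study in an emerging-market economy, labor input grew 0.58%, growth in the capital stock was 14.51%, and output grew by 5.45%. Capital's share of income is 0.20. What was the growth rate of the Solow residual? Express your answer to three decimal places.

The Solow residual growth was 2.084%.

Labor's share = 1 − 0.2 = 0.8.
The capital stock: 0.2 × 14.51 = 2.902 pp.
Labor input: 0.8 × 0.58 = 0.464 pp.
TFP growth = 5.45 − 3.366 = 2.084%.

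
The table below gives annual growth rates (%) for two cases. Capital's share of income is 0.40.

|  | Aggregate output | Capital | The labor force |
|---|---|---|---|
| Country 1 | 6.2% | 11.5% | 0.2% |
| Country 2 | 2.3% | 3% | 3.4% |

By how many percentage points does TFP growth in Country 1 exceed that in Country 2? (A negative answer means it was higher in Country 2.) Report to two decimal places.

2.42 percentage points

Labor's share = 1 − 0.4 = 0.6.
Country 1: TFP = 6.2 − 4.6 − 0.12 = 1.48%.
Country 2: TFP = 2.3 − 1.2 − 2.04 = -0.94%.
Difference = 1.48 − (-0.94) = 2.42 pp.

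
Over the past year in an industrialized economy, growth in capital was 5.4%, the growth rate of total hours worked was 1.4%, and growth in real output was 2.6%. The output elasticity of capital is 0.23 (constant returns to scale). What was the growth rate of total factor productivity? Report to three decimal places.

Total factor productivity growth was 0.280%.

Labor's share = 1 − 0.23 = 0.77.
Capital: 0.23 × 5.4 = 1.242 pp.
Total hours worked: 0.77 × 1.4 = 1.078 pp.
TFP growth = 2.6 − 2.32 = 0.28%.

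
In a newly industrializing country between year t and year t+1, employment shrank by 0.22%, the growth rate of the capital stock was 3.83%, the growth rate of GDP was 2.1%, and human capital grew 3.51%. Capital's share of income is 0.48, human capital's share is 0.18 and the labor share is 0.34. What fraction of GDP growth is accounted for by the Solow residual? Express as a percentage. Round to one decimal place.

Labor's share = 1 − 0.48 − 0.18 = 0.34.
The capital stock: 0.48 × 3.83 = 1.8384 pp.
Human capital: 0.18 × 3.51 = 0.6318 pp.
Employment: 0.34 × (-0.22) = -0.0748 pp.
TFP growth = 2.1 − 2.3954 = -0.2954%.
TFP share of growth = -0.2954 / 2.1 × 100 = -14.067%.

The Solow residual accounted for -14.1% of growth.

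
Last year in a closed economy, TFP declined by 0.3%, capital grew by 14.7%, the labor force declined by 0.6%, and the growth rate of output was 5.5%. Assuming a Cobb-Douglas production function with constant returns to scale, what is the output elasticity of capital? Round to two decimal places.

gY = gA + α·gK + (1−α)·gL, so gY − gA − gL = α(gK − gL).
5.5 + 0.3 + 0.6 = α × (14.7 − (-0.6)).
6.4 = 15.3 α, so α = 0.4183.

α = 0.42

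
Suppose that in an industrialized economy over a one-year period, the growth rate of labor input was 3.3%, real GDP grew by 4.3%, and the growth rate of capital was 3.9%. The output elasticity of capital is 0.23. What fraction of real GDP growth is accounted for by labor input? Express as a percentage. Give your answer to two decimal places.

Labor's share = 1 − 0.23 = 0.77.
Labor input contributed 0.77 × 3.3 = 2.541 pp.
Share of growth = 2.541 / 4.3 × 100 = 59.093%.

Labor input accounted for 59.09% of growth.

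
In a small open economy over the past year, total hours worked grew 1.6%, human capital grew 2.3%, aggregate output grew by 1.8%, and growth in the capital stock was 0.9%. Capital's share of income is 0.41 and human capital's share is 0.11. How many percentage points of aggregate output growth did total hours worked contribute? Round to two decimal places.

Labor's share = 1 − 0.41 − 0.11 = 0.48.
Contribution = share × growth = 0.48 × 1.6 = 0.768 pp.

0.77 pp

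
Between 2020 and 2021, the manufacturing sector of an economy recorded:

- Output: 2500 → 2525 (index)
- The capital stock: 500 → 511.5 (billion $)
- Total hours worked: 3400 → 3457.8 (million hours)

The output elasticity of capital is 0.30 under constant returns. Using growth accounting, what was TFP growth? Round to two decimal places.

-0.88%

Output growth = (2525 − 2500) / 2500 = 1%.
The capital stock growth = (511.5 − 500) / 500 = 2.3%.
Total hours worked growth = (3457.8 − 3400) / 3400 = 1.7%.
Labor's share = 1 − 0.3 = 0.7.
The capital stock: 0.3 × 2.3 = 0.69 pp.
Total hours worked: 0.7 × 1.7 = 1.19 pp.
TFP growth = 1 − 1.88 = -0.88%.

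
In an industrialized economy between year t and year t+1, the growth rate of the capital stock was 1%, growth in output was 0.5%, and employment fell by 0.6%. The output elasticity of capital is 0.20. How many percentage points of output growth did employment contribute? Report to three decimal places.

Labor's share = 1 − 0.2 = 0.8.
Contribution = share × growth = 0.8 × (-0.6) = -0.48 pp.

-0.480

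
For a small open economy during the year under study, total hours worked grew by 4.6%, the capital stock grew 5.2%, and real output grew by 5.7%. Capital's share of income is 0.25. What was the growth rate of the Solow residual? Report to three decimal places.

The Solow residual grew 0.950%.

Labor's share = 1 − 0.25 = 0.75.
The capital stock: 0.25 × 5.2 = 1.3 pp.
Total hours worked: 0.75 × 4.6 = 3.45 pp.
TFP growth = 5.7 − 4.75 = 0.95%.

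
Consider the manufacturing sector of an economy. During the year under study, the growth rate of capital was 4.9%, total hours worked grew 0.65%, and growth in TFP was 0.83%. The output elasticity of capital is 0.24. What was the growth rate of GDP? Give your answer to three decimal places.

GDP grew 2.500%.

Labor's share = 1 − 0.24 = 0.76.
Capital: 0.24 × 4.9 = 1.176 pp.
Total hours worked: 0.76 × 0.65 = 0.494 pp.
Output growth = 0.83 + 1.67 = 2.5%.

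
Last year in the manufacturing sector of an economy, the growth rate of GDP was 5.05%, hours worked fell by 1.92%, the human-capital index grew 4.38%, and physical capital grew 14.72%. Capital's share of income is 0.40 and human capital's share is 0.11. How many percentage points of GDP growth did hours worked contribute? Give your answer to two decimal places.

Labor's share = 1 − 0.4 − 0.11 = 0.49.
Contribution = share × growth = 0.49 × (-1.92) = -0.9408 pp.

-0.94 percentage points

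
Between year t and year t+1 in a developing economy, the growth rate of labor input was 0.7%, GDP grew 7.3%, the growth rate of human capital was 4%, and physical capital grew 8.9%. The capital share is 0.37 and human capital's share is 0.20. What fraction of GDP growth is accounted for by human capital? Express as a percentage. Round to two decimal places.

Human capital contributed 0.2 × 4 = 0.8 pp.
Share of growth = 0.8 / 7.3 × 100 = 10.9589%.

Human capital accounted for 10.96% of growth.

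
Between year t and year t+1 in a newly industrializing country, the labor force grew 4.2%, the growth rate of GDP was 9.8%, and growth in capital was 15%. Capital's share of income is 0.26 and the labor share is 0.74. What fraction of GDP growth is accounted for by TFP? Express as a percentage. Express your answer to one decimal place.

28.5%

Labor's share = 1 − 0.26 = 0.74.
Capital: 0.26 × 15 = 3.9 pp.
The labor force: 0.74 × 4.2 = 3.108 pp.
TFP growth = 9.8 − 7.008 = 2.792%.
TFP share of growth = 2.792 / 9.8 × 100 = 28.49%.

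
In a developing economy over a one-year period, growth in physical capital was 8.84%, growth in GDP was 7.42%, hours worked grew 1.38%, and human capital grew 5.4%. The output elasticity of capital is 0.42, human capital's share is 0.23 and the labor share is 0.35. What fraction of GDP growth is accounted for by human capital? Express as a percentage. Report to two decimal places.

Human capital contributed 0.23 × 5.4 = 1.242 pp.
Share of growth = 1.242 / 7.42 × 100 = 16.7385%.

16.74%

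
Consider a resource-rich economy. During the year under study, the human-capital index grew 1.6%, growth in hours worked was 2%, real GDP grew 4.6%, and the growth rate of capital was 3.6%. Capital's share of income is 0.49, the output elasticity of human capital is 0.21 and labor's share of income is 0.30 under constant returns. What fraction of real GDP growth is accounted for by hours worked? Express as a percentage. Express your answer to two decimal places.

13.04%

Labor's share = 1 − 0.49 − 0.21 = 0.3.
Hours worked contributed 0.3 × 2 = 0.6 pp.
Share of growth = 0.6 / 4.6 × 100 = 13.0435%.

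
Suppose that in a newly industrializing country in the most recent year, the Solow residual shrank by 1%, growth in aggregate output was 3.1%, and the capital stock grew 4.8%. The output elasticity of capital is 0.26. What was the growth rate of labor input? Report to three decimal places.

Labor input grew 3.854%.

Labor's share = 1 − 0.26 = 0.74.
gY = gA + 0.26×4.8 + 0.74×g.
0.74×g = 3.1 + 1 − 1.248 = 2.852.
g = 2.852 / 0.74 = 3.85405%.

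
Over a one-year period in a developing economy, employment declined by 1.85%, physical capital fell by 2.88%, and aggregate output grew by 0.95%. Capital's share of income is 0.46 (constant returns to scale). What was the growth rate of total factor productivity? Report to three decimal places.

Labor's share = 1 − 0.46 = 0.54.
Physical capital: 0.46 × (-2.88) = -1.3248 pp.
Employment: 0.54 × (-1.85) = -0.999 pp.
TFP growth = 0.95 + 2.3238 = 3.2738%.

Total factor productivity growth was 3.274%.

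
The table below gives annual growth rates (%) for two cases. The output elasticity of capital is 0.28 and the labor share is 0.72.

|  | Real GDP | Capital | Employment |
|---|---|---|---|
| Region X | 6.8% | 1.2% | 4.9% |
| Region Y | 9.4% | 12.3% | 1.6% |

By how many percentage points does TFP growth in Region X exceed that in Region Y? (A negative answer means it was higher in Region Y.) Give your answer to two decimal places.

-1.87 percentage points

Labor's share = 1 − 0.28 = 0.72.
Region X: TFP = 6.8 − 0.336 − 3.528 = 2.936%.
Region Y: TFP = 9.4 − 3.444 − 1.152 = 4.804%.
Difference = 2.936 − (4.804) = -1.868 pp.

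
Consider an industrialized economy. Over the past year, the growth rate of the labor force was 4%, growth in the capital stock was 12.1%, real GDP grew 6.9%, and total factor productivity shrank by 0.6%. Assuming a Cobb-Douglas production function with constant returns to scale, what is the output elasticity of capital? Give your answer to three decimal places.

gY = gA + α·gK + (1−α)·gL, so gY − gA − gL = α(gK − gL).
6.9 + 0.6 − 4 = α × (12.1 − 4).
3.5 = 8.1 α, so α = 0.4321.

The output elasticity of capital is 0.432.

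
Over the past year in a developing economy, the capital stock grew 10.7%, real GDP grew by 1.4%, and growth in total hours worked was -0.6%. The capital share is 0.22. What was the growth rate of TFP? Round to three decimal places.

-0.486%

Labor's share = 1 − 0.22 = 0.78.
The capital stock: 0.22 × 10.7 = 2.354 pp.
Total hours worked: 0.78 × (-0.6) = -0.468 pp.
TFP growth = 1.4 − 1.886 = -0.486%.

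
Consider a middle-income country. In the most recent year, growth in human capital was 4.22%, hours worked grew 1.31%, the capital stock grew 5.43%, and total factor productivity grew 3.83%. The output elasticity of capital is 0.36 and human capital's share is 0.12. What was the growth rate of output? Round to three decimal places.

6.972%

Labor's share = 1 − 0.36 − 0.12 = 0.52.
The capital stock: 0.36 × 5.43 = 1.9548 pp.
Human capital: 0.12 × 4.22 = 0.5064 pp.
Hours worked: 0.52 × 1.31 = 0.6812 pp.
Output growth = 3.83 + 3.1424 = 6.9724%.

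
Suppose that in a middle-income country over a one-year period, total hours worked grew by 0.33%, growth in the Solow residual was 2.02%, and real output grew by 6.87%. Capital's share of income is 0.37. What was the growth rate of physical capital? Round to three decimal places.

Labor's share = 1 − 0.37 = 0.63.
gY = gA + 0.63×0.33 + 0.37×g.
0.37×g = 6.87 − 2.02 − 0.2079 = 4.6421.
g = 4.6421 / 0.37 = 12.54622%.

Physical capital growth was 12.546%.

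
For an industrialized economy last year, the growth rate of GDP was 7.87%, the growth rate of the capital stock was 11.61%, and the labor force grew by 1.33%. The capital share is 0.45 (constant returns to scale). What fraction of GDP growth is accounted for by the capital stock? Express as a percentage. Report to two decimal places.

The capital stock contributed 0.45 × 11.61 = 5.2245 pp.
Share of growth = 5.2245 / 7.87 × 100 = 66.385%.

The capital stock accounted for 66.39% of growth.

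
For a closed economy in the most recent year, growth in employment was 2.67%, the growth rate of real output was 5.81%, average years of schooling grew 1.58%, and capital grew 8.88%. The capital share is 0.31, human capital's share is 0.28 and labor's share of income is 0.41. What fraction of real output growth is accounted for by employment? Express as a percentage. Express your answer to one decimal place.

Employment accounted for 18.8% of growth.

Labor's share = 1 − 0.31 − 0.28 = 0.41.
Employment contributed 0.41 × 2.67 = 1.0947 pp.
Share of growth = 1.0947 / 5.81 × 100 = 18.842%.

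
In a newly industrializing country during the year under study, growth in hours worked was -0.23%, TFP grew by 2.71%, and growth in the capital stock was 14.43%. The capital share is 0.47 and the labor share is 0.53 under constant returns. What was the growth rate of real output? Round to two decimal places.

Labor's share = 1 − 0.47 = 0.53.
The capital stock: 0.47 × 14.43 = 6.7821 pp.
Hours worked: 0.53 × (-0.23) = -0.1219 pp.
Output growth = 2.71 + 6.6602 = 9.3702%.

Real output grew 9.37%.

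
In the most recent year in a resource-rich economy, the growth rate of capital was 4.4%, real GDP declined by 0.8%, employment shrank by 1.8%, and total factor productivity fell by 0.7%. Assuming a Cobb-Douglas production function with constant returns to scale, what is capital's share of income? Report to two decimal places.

0.27

gY = gA + α·gK + (1−α)·gL, so gY − gA − gL = α(gK − gL).
-0.8 + 0.7 + 1.8 = α × (4.4 − (-1.8)).
1.7 = 6.2 α, so α = 0.2742.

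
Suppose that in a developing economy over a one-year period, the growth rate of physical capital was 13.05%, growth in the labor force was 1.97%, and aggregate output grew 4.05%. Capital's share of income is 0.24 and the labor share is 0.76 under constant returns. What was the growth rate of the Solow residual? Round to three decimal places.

-0.579%

Labor's share = 1 − 0.24 = 0.76.
Physical capital: 0.24 × 13.05 = 3.132 pp.
The labor force: 0.76 × 1.97 = 1.4972 pp.
TFP growth = 4.05 − 4.6292 = -0.5792%.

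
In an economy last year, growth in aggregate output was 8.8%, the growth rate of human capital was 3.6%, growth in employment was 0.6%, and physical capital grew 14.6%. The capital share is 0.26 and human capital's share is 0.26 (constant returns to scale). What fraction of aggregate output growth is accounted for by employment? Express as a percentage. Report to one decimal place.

Labor's share = 1 − 0.26 − 0.26 = 0.48.
Employment contributed 0.48 × 0.6 = 0.288 pp.
Share of growth = 0.288 / 8.8 × 100 = 3.273%.

Employment accounted for 3.3% of growth.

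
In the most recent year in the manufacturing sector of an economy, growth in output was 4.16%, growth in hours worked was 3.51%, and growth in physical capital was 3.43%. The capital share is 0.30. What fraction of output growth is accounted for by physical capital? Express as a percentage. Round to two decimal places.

Physical capital accounted for 24.74% of growth.

Physical capital contributed 0.3 × 3.43 = 1.029 pp.
Share of growth = 1.029 / 4.16 × 100 = 24.7356%.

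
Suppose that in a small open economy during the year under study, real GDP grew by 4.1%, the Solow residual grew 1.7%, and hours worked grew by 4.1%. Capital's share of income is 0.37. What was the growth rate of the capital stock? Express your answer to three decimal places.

-0.495%

Labor's share = 1 − 0.37 = 0.63.
gY = gA + 0.63×4.1 + 0.37×g.
0.37×g = 4.1 − 1.7 − 2.583 = -0.183.
g = -0.183 / 0.37 = -0.49459%.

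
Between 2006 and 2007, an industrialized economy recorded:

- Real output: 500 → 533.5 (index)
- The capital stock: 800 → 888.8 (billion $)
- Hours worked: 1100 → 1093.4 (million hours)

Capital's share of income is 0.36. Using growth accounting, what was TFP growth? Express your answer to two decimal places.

Real output growth = (533.5 − 500) / 500 = 6.7%.
The capital stock growth = (888.8 − 800) / 800 = 11.1%.
Hours worked growth = (1093.4 − 1100) / 1100 = -0.6%.
Labor's share = 1 − 0.36 = 0.64.
The capital stock: 0.36 × 11.1 = 3.996 pp.
Hours worked: 0.64 × (-0.6) = -0.384 pp.
TFP growth = 6.7 − 3.612 = 3.088%.

TFP growth was 3.09%.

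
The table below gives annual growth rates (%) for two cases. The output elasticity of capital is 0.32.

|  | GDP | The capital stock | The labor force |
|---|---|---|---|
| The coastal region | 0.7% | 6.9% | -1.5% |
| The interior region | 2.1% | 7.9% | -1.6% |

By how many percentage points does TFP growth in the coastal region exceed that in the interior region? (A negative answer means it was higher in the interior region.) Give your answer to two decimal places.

-1.15 percentage points

Labor's share = 1 − 0.32 = 0.68.
The coastal region: TFP = 0.7 − 2.208 + 1.02 = -0.488%.
The interior region: TFP = 2.1 − 2.528 + 1.088 = 0.66%.
Difference = -0.488 − (0.66) = -1.148 pp.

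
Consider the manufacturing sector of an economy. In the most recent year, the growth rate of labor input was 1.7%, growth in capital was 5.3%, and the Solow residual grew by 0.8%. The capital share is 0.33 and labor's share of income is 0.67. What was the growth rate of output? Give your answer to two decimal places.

Labor's share = 1 − 0.33 = 0.67.
Capital: 0.33 × 5.3 = 1.749 pp.
Labor input: 0.67 × 1.7 = 1.139 pp.
Output growth = 0.8 + 2.888 = 3.688%.

3.69%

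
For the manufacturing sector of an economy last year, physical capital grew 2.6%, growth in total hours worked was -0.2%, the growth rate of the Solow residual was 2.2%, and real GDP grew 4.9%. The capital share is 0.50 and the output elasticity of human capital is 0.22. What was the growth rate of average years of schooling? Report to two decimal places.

Labor's share = 1 − 0.5 − 0.22 = 0.28.
gY = gA + 0.5×2.6 + 0.28×(-0.2) + 0.22×g.
0.22×g = 4.9 − 2.2 − 1.244 = 1.456.
g = 1.456 / 0.22 = 6.6182%.

6.62%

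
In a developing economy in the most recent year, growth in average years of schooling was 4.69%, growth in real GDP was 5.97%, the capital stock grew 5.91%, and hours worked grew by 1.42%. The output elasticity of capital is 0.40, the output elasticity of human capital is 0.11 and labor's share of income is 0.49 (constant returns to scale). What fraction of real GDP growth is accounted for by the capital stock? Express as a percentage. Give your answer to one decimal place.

The capital stock contributed 0.4 × 5.91 = 2.364 pp.
Share of growth = 2.364 / 5.97 × 100 = 39.598%.

39.6%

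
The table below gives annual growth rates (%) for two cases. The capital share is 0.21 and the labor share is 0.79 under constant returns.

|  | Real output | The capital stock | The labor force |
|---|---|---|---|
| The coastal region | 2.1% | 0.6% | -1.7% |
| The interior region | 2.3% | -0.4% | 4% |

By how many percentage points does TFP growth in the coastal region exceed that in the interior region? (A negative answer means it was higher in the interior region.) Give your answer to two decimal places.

Labor's share = 1 − 0.21 = 0.79.
The coastal region: TFP = 2.1 − 0.126 + 1.343 = 3.317%.
The interior region: TFP = 2.3 + 0.084 − 3.16 = -0.776%.
Difference = 3.317 − (-0.776) = 4.093 pp.

4.09 percentage points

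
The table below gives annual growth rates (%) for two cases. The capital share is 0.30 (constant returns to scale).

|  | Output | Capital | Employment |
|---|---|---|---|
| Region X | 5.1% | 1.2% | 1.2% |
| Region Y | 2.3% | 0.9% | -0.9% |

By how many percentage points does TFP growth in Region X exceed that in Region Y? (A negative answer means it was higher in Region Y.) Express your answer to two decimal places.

1.24 percentage points

Labor's share = 1 − 0.3 = 0.7.
Region X: TFP = 5.1 − 0.36 − 0.84 = 3.9%.
Region Y: TFP = 2.3 − 0.27 + 0.63 = 2.66%.
Difference = 3.9 − (2.66) = 1.24 pp.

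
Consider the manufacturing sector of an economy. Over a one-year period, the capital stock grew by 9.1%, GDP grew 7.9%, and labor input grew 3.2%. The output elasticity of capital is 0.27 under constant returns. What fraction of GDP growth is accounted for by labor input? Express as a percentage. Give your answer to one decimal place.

Labor's share = 1 − 0.27 = 0.73.
Labor input contributed 0.73 × 3.2 = 2.336 pp.
Share of growth = 2.336 / 7.9 × 100 = 29.57%.

Labor input accounted for 29.6% of growth.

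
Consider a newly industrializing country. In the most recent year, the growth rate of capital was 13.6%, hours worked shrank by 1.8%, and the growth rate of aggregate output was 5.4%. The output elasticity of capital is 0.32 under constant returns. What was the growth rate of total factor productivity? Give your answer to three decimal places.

Labor's share = 1 − 0.32 = 0.68.
Capital: 0.32 × 13.6 = 4.352 pp.
Hours worked: 0.68 × (-1.8) = -1.224 pp.
TFP growth = 5.4 − 3.128 = 2.272%.

2.272%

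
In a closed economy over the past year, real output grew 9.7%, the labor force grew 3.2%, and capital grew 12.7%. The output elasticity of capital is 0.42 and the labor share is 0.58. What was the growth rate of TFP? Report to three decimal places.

Labor's share = 1 − 0.42 = 0.58.
Capital: 0.42 × 12.7 = 5.334 pp.
The labor force: 0.58 × 3.2 = 1.856 pp.
TFP growth = 9.7 − 7.19 = 2.51%.

2.510%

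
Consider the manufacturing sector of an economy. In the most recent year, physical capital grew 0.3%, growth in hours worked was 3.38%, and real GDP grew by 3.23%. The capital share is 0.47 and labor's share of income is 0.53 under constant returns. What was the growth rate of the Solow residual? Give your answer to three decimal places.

Labor's share = 1 − 0.47 = 0.53.
Physical capital: 0.47 × 0.3 = 0.141 pp.
Hours worked: 0.53 × 3.38 = 1.7914 pp.
TFP growth = 3.23 − 1.9324 = 1.2976%.

The Solow residual grew 1.298%.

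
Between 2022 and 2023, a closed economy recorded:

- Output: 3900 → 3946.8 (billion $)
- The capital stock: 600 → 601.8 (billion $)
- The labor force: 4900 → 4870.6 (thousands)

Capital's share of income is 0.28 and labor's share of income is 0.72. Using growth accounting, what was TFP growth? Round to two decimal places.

Output growth = (3946.8 − 3900) / 3900 = 1.2%.
The capital stock growth = (601.8 − 600) / 600 = 0.3%.
The labor force growth = (4870.6 − 4900) / 4900 = -0.6%.
Labor's share = 1 − 0.28 = 0.72.
The capital stock: 0.28 × 0.3 = 0.084 pp.
The labor force: 0.72 × (-0.6) = -0.432 pp.
TFP growth = 1.2 + 0.348 = 1.548%.

1.55%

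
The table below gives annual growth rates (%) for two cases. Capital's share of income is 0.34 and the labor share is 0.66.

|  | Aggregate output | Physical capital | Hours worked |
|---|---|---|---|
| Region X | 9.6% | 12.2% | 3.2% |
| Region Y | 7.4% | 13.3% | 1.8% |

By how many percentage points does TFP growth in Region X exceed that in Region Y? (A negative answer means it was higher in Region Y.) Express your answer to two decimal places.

Labor's share = 1 − 0.34 = 0.66.
Region X: TFP = 9.6 − 4.148 − 2.112 = 3.34%.
Region Y: TFP = 7.4 − 4.522 − 1.188 = 1.69%.
Difference = 3.34 − (1.69) = 1.65 pp.

1.65 percentage points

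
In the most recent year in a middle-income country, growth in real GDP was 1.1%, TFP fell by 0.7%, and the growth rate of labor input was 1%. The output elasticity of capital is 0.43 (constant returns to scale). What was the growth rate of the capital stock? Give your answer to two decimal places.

The capital stock grew 2.86%.

Labor's share = 1 − 0.43 = 0.57.
gY = gA + 0.57×1 + 0.43×g.
0.43×g = 1.1 + 0.7 − 0.57 = 1.23.
g = 1.23 / 0.43 = 2.8605%.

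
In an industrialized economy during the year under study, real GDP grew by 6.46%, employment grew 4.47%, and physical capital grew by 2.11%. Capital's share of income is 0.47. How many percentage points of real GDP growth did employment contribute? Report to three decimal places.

2.369 pp

Labor's share = 1 − 0.47 = 0.53.
Contribution = share × growth = 0.53 × 4.47 = 2.3691 pp.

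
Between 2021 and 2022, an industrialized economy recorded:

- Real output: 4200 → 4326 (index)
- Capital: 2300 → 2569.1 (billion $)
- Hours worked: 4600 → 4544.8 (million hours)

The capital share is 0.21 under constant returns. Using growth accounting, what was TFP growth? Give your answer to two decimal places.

TFP grew 1.49%.

Real output growth = (4326 − 4200) / 4200 = 3%.
Capital growth = (2569.1 − 2300) / 2300 = 11.7%.
Hours worked growth = (4544.8 − 4600) / 4600 = -1.2%.
Labor's share = 1 − 0.21 = 0.79.
Capital: 0.21 × 11.7 = 2.457 pp.
Hours worked: 0.79 × (-1.2) = -0.948 pp.
TFP growth = 3 − 1.509 = 1.491%.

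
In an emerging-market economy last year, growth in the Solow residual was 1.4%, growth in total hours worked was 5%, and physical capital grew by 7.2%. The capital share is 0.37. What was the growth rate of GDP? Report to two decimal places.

Labor's share = 1 − 0.37 = 0.63.
Physical capital: 0.37 × 7.2 = 2.664 pp.
Total hours worked: 0.63 × 5 = 3.15 pp.
Output growth = 1.4 + 5.814 = 7.214%.

GDP grew 7.21%.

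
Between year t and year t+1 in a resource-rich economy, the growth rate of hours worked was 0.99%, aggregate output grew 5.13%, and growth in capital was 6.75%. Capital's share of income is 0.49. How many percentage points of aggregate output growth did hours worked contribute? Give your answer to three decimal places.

Labor's share = 1 − 0.49 = 0.51.
Contribution = share × growth = 0.51 × 0.99 = 0.5049 pp.

0.505 pp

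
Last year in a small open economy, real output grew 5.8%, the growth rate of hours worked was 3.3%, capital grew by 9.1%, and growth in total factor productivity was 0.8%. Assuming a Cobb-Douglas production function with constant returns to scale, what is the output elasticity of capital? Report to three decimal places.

α = 0.293

gY = gA + α·gK + (1−α)·gL, so gY − gA − gL = α(gK − gL).
5.8 − 0.8 − 3.3 = α × (9.1 − 3.3).
1.7 = 5.8 α, so α = 0.2931.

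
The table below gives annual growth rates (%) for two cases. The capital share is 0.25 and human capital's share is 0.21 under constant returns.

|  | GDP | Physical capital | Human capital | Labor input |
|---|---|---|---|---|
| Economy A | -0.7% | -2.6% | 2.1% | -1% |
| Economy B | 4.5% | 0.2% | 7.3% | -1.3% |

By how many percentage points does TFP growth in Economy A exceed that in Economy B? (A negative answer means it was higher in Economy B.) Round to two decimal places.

Labor's share = 1 − 0.25 − 0.21 = 0.54.
Economy A: TFP = -0.7 + 0.65 − 0.441 + 0.54 = 0.049%.
Economy B: TFP = 4.5 − 0.05 − 1.533 + 0.702 = 3.619%.
Difference = 0.049 − (3.619) = -3.57 pp.

-3.57 percentage points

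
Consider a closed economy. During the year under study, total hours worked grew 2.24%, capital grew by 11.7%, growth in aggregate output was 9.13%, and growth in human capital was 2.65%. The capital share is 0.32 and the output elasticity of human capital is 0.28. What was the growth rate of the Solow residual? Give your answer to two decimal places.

3.75%

Labor's share = 1 − 0.32 − 0.28 = 0.4.
Capital: 0.32 × 11.7 = 3.744 pp.
Human capital: 0.28 × 2.65 = 0.742 pp.
Total hours worked: 0.4 × 2.24 = 0.896 pp.
TFP growth = 9.13 − 5.382 = 3.748%.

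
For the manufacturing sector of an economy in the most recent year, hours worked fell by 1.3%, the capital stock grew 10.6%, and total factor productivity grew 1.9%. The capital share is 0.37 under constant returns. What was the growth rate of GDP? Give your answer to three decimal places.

Labor's share = 1 − 0.37 = 0.63.
The capital stock: 0.37 × 10.6 = 3.922 pp.
Hours worked: 0.63 × (-1.3) = -0.819 pp.
Output growth = 1.9 + 3.103 = 5.003%.

5.003%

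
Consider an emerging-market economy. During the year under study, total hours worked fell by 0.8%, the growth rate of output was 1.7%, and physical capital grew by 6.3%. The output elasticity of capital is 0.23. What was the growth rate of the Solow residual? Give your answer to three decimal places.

Labor's share = 1 − 0.23 = 0.77.
Physical capital: 0.23 × 6.3 = 1.449 pp.
Total hours worked: 0.77 × (-0.8) = -0.616 pp.
TFP growth = 1.7 − 0.833 = 0.867%.

0.867%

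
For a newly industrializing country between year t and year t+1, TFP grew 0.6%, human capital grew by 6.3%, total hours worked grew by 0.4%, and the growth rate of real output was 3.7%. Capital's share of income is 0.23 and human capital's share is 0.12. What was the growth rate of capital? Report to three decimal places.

9.061%

Labor's share = 1 − 0.23 − 0.12 = 0.65.
gY = gA + 0.12×6.3 + 0.65×0.4 + 0.23×g.
0.23×g = 3.7 − 0.6 − 1.016 = 2.084.
g = 2.084 / 0.23 = 9.06087%.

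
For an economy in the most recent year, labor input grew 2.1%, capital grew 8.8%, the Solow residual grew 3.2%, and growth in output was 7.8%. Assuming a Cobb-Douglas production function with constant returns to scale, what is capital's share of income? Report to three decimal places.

0.373

gY = gA + α·gK + (1−α)·gL, so gY − gA − gL = α(gK − gL).
7.8 − 3.2 − 2.1 = α × (8.8 − 2.1).
2.5 = 6.7 α, so α = 0.37313.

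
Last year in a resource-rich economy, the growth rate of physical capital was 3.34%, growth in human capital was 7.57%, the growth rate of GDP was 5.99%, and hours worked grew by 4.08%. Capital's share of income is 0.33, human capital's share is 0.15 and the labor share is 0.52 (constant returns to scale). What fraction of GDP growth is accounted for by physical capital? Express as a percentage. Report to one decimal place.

Physical capital contributed 0.33 × 3.34 = 1.1022 pp.
Share of growth = 1.1022 / 5.99 × 100 = 18.401%.

18.4%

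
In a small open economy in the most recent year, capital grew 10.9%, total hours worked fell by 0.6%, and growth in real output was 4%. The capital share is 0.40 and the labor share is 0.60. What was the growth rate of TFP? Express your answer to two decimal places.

0.00%

Labor's share = 1 − 0.4 = 0.6.
Capital: 0.4 × 10.9 = 4.36 pp.
Total hours worked: 0.6 × (-0.6) = -0.36 pp.
TFP growth = 4 − 4 = 0%.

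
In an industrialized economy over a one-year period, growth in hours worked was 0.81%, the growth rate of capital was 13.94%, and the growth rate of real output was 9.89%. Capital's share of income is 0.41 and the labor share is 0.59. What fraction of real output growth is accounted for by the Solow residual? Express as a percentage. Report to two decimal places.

37.38%

Labor's share = 1 − 0.41 = 0.59.
Capital: 0.41 × 13.94 = 5.7154 pp.
Hours worked: 0.59 × 0.81 = 0.4779 pp.
TFP growth = 9.89 − 6.1933 = 3.6967%.
TFP share of growth = 3.6967 / 9.89 × 100 = 37.3782%.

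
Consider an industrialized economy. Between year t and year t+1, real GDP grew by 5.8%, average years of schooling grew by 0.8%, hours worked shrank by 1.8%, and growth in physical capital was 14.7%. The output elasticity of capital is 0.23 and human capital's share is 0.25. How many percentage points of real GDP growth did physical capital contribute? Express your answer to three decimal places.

3.381

Contribution = share × growth = 0.23 × 14.7 = 3.381 pp.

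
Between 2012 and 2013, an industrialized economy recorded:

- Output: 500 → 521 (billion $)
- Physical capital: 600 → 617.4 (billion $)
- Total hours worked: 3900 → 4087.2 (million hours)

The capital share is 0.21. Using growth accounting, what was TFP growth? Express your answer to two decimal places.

-0.20%

Output growth = (521 − 500) / 500 = 4.2%.
Physical capital growth = (617.4 − 600) / 600 = 2.9%.
Total hours worked growth = (4087.2 − 3900) / 3900 = 4.8%.
Labor's share = 1 − 0.21 = 0.79.
Physical capital: 0.21 × 2.9 = 0.609 pp.
Total hours worked: 0.79 × 4.8 = 3.792 pp.
TFP growth = 4.2 − 4.401 = -0.201%.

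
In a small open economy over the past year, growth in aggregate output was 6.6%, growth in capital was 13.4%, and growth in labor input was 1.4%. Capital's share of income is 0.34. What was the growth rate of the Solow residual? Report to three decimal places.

Labor's share = 1 − 0.34 = 0.66.
Capital: 0.34 × 13.4 = 4.556 pp.
Labor input: 0.66 × 1.4 = 0.924 pp.
TFP growth = 6.6 − 5.48 = 1.12%.

The Solow residual growth was 1.120%.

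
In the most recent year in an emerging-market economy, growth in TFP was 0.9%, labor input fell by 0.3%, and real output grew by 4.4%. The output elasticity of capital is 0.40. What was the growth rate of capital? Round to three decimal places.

Labor's share = 1 − 0.4 = 0.6.
gY = gA + 0.6×(-0.3) + 0.4×g.
0.4×g = 4.4 − 0.9 + 0.18 = 3.68.
g = 3.68 / 0.4 = 9.2%.

9.200%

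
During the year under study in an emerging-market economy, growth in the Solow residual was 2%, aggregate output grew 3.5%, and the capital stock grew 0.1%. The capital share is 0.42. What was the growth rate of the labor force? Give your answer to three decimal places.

2.514%

Labor's share = 1 − 0.42 = 0.58.
gY = gA + 0.42×0.1 + 0.58×g.
0.58×g = 3.5 − 2 − 0.042 = 1.458.
g = 1.458 / 0.58 = 2.51379%.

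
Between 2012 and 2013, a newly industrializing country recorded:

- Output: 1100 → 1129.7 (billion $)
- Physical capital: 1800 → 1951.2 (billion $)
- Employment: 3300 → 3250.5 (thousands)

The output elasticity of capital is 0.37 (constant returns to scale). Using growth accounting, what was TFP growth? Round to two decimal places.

0.54%

Output growth = (1129.7 − 1100) / 1100 = 2.7%.
Physical capital growth = (1951.2 − 1800) / 1800 = 8.4%.
Employment growth = (3250.5 − 3300) / 3300 = -1.5%.
Labor's share = 1 − 0.37 = 0.63.
Physical capital: 0.37 × 8.4 = 3.108 pp.
Employment: 0.63 × (-1.5) = -0.945 pp.
TFP growth = 2.7 − 2.163 = 0.537%.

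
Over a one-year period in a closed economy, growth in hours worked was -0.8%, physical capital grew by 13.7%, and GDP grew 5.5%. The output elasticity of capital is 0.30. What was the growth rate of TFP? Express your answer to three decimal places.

TFP grew 1.950%.

Labor's share = 1 − 0.3 = 0.7.
Physical capital: 0.3 × 13.7 = 4.11 pp.
Hours worked: 0.7 × (-0.8) = -0.56 pp.
TFP growth = 5.5 − 3.55 = 1.95%.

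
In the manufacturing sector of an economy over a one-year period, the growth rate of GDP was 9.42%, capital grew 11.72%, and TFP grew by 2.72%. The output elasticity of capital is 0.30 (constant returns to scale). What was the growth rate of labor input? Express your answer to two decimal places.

Labor's share = 1 − 0.3 = 0.7.
gY = gA + 0.3×11.72 + 0.7×g.
0.7×g = 9.42 − 2.72 − 3.516 = 3.184.
g = 3.184 / 0.7 = 4.5486%.

Labor input grew 4.55%.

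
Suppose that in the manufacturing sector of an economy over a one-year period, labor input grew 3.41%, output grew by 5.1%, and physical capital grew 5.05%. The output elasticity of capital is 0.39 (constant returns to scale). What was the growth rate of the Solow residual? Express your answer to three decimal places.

The Solow residual grew 1.050%.

Labor's share = 1 − 0.39 = 0.61.
Physical capital: 0.39 × 5.05 = 1.9695 pp.
Labor input: 0.61 × 3.41 = 2.0801 pp.
TFP growth = 5.1 − 4.0496 = 1.0504%.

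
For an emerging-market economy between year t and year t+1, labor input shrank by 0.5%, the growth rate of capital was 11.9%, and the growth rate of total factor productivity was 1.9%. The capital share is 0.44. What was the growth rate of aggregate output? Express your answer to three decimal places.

Labor's share = 1 − 0.44 = 0.56.
Capital: 0.44 × 11.9 = 5.236 pp.
Labor input: 0.56 × (-0.5) = -0.28 pp.
Output growth = 1.9 + 4.956 = 6.856%.

6.856%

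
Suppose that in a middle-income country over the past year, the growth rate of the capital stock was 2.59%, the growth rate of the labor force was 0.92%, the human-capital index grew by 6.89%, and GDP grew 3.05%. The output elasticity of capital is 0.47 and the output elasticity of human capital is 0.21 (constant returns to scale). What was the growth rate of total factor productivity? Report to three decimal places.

Labor's share = 1 − 0.47 − 0.21 = 0.32.
The capital stock: 0.47 × 2.59 = 1.2173 pp.
The human-capital index: 0.21 × 6.89 = 1.4469 pp.
The labor force: 0.32 × 0.92 = 0.2944 pp.
TFP growth = 3.05 − 2.9586 = 0.0914%.

Total factor productivity grew 0.091%.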